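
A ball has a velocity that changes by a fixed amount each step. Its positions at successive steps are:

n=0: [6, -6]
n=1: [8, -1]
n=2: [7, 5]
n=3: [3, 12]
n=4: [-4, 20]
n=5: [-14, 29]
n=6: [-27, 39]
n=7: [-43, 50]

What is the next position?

[-62, 62]

Successive displacements: [+2, +5], [-1, +6], [-4, +7], [-7, +8], [-10, +9], [-13, +10], [-16, +11] — each changes by [-3, +1].
step 8: [-43, 50] + [-19, +12] → [-62, 62]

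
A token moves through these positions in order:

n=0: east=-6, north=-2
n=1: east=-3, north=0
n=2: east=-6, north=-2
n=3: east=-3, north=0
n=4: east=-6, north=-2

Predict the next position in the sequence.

east=-3, north=0

The moves between consecutive positions are (+3, +2), (-3, -2), (+3, +2), (-3, -2); they repeat the 2-cycle [(+3, +2), (-3, -2)].
step 5: apply (+3, +2) → east=-3, north=0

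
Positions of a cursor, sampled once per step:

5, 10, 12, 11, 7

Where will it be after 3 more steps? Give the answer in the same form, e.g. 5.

-23

First differences are +5, +2, -1, -4; their common second difference is -3 (constant acceleration).
step 5: 7 − 7 → 0
step 6: 0 − 10 → -10
step 7: -10 − 13 → -23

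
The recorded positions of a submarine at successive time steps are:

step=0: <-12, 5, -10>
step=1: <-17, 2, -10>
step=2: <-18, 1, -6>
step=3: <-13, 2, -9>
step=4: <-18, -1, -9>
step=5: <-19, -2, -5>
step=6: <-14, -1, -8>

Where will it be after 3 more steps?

<-15, -4, -7>

Step-to-step displacements: <-5, -3, +0>, <-1, -1, +4>, <+5, +1, -3>, <-5, -3, +0>, <-1, -1, +4>, <+5, +1, -3> — a repeating cycle of length 3.
step 7: apply <-5, -3, +0> → <-19, -4, -8>
step 8: apply <-1, -1, +4> → <-20, -5, -4>
step 9: apply <+5, +1, -3> → <-15, -4, -7>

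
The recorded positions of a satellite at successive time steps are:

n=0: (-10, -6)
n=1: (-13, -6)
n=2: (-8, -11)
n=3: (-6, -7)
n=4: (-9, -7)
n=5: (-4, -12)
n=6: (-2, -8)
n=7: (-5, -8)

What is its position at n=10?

(-1, -9)

Differencing gives (-3, +0), (+5, -5), (+2, +4), (-3, +0), (+5, -5), (+2, +4), (-3, +0). This is the pattern (-3, +0), (+5, -5), (+2, +4) repeated.
step 8: apply (+5, -5) → (0, -13)
step 9: apply (+2, +4) → (2, -9)
step 10: apply (-3, +0) → (-1, -9)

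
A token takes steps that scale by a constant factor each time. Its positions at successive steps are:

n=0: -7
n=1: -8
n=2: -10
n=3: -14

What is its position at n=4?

Step-to-step displacements: -1, -2, -4; each is 2× the previous.
step 4: -14 − 8 → -22

-22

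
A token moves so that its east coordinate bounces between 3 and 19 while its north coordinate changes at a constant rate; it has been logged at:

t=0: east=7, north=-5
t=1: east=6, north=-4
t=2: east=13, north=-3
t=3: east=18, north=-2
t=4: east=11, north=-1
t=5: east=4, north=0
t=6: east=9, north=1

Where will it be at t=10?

east=5, north=5

The east coordinate reflects between 3 and 19, moving 7 per step.
  step 7: 9 → 16
  step 8: 16 → 15
  step 9: 15 → 8
  step 10: 8 → 5
The north coordinate changes by +1 each step: at step 10 it is 5.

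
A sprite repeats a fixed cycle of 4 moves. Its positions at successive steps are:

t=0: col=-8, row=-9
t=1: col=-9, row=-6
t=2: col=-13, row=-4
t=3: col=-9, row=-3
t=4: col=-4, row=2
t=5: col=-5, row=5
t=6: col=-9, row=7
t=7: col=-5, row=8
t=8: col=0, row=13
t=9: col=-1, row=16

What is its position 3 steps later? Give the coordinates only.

col=4, row=24

The moves between consecutive positions are (-1, +3), (-4, +2), (+4, +1), (+5, +5), (-1, +3), (-4, +2), (+4, +1), (+5, +5), (-1, +3); they repeat the 4-cycle [(-1, +3), (-4, +2), (+4, +1), (+5, +5)].
step 10: apply (-4, +2) → col=-5, row=18
step 11: apply (+4, +1) → col=-1, row=19
step 12: apply (+5, +5) → col=4, row=24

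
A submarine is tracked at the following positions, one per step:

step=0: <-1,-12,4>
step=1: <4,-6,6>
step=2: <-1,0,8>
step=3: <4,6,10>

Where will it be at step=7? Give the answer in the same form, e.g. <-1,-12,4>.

First: cycles through -1, 4 every 2 steps. Step 7 lands at position 1 of the cycle → 4.
Second: linear, +6 per step → 30 at step 7.
Third: linear, +2 per step → 18 at step 7.

<4,30,18>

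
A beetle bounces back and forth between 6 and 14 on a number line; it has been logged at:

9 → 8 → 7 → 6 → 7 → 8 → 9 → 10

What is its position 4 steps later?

14

The value reflects between 6 and 14, moving 1 per step.
  step 8: 10 → 11
  step 9: 11 → 12
  step 10: 12 → 13
  step 11: 13 → 14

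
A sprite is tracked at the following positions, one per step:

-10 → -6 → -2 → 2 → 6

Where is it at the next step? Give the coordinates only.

10

Each step adds +4 to the position.
step 5: 6 + 4 → 10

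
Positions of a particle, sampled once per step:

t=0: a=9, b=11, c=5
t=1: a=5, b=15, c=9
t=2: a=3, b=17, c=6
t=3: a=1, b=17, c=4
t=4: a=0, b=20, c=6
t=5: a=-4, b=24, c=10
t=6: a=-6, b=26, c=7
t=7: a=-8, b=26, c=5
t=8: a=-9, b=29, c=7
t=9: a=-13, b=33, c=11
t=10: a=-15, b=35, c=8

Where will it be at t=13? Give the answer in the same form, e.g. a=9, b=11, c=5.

Differencing gives (-4,+4,+4), (-2,+2,-3), (-2,+0,-2), (-1,+3,+2), (-4,+4,+4), (-2,+2,-3), (-2,+0,-2), (-1,+3,+2), (-4,+4,+4), (-2,+2,-3). This is the pattern (-4,+4,+4), (-2,+2,-3), (-2,+0,-2), (-1,+3,+2) repeated.
step 11: apply (-2,+0,-2) → a=-17, b=35, c=6
step 12: apply (-1,+3,+2) → a=-18, b=38, c=8
step 13: apply (-4,+4,+4) → a=-22, b=42, c=12

a=-22, b=42, c=12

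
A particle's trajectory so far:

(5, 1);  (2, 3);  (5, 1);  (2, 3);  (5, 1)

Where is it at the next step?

The jumps are (-3, +2), (+3, -2), (-3, +2), (+3, -2) — a geometric progression with ratio -1.
step 5: (5, 1) + (-3, +2) → (2, 3)

(2, 3)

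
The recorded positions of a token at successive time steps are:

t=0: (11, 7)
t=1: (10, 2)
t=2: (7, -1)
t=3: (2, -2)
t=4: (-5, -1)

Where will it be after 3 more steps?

(-38, 14)

Successive displacements: (-1, -5), (-3, -3), (-5, -1), (-7, +1) — each changes by (-2, +2).
step 5: (-5, -1) + (-9, +3) → (-14, 2)
step 6: (-14, 2) + (-11, +5) → (-25, 7)
step 7: (-25, 7) + (-13, +7) → (-38, 14)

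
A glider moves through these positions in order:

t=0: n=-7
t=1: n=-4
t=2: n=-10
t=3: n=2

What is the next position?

The jumps are +3, -6, +12 — a geometric progression with ratio -2.
step 4: 2 − 24 → n=-22

n=-22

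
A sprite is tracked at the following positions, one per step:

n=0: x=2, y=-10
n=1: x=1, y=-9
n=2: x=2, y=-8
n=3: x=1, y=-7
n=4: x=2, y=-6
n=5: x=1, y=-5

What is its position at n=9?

The x coordinate repeats the cycle [2, 1] with period 2; step 9 mod 2 = 1, giving 1.
The y coordinate changes by +1 each step, so at step 9 it is -10 + 9·(1) = -1.

x=1, y=-1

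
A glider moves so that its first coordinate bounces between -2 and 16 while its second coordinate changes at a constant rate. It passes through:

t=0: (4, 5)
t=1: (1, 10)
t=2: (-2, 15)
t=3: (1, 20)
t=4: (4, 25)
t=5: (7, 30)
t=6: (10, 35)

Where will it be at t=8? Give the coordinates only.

(16, 45)

The first coordinate reflects between -2 and 16, moving 3 per step.
  step 7: 10 → 13
  step 8: 13 → 16
The second coordinate changes by +5 each step: at step 8 it is 45.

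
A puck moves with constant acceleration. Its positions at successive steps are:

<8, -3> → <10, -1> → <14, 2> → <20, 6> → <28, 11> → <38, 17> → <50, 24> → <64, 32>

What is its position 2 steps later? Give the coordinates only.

<98, 51>

Taking differences between consecutive positions: <+2, +2>, <+4, +3>, <+6, +4>, <+8, +5>, <+10, +6>, <+12, +7>, <+14, +8>. These grow by <+2, +1> each step.
step 8: <64, 32> + <+16, +9> → <80, 41>
step 9: <80, 41> + <+18, +10> → <98, 51>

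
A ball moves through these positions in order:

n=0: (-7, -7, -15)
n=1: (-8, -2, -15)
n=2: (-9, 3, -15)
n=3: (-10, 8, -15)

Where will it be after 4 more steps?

The position changes by (-1, +5, +0) every step.
step 4: (-10, 8, -15) + (-1, +5, +0) → (-11, 13, -15)
step 5: (-11, 13, -15) + (-1, +5, +0) → (-12, 18, -15)
step 6: (-12, 18, -15) + (-1, +5, +0) → (-13, 23, -15)
step 7: (-13, 23, -15) + (-1, +5, +0) → (-14, 28, -15)

(-14, 28, -15)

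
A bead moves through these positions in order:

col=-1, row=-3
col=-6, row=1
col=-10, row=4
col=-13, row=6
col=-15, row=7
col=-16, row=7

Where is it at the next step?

Successive displacements: (-5, +4), (-4, +3), (-3, +2), (-2, +1), (-1, +0) — each changes by (+1, -1).
step 6: col=-16, row=7 + (+0, -1) → col=-16, row=6

col=-16, row=6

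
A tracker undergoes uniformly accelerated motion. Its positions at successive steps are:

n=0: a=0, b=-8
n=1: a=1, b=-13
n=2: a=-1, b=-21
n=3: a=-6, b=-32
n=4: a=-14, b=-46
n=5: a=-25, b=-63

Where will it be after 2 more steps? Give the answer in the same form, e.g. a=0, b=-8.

First differences are (+1,-5), (-2,-8), (-5,-11), (-8,-14), (-11,-17); their common second difference is (-3,-3) (constant acceleration).
step 6: a=-25, b=-63 + (-14,-20) → a=-39, b=-83
step 7: a=-39, b=-83 + (-17,-23) → a=-56, b=-106

a=-56, b=-106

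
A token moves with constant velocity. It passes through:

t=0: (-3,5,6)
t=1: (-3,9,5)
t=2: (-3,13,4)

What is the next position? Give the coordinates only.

Each step adds (+0,+4,-1) to the position.
step 3: (-3,13,4) + (+0,+4,-1) → (-3,17,3)

(-3,17,3)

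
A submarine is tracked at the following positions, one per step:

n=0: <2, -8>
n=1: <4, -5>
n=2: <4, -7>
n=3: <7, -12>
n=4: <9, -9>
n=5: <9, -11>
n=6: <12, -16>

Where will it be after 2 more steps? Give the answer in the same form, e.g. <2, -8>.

<14, -15>

The moves between consecutive positions are <+2, +3>, <+0, -2>, <+3, -5>, <+2, +3>, <+0, -2>, <+3, -5>; they repeat the 3-cycle [<+2, +3>, <+0, -2>, <+3, -5>].
step 7: apply <+2, +3> → <14, -13>
step 8: apply <+0, -2> → <14, -15>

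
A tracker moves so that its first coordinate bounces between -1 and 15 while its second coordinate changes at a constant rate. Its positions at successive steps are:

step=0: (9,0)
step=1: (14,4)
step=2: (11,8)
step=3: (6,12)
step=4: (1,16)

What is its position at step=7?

(12,28)

The first coordinate travels 5 per step and bounces off the walls at -1 and 15.
  step 5: 1 → 2
  step 6: 2 → 7
  step 7: 7 → 12
The second coordinate changes by +4 each step: at step 7 it is 28.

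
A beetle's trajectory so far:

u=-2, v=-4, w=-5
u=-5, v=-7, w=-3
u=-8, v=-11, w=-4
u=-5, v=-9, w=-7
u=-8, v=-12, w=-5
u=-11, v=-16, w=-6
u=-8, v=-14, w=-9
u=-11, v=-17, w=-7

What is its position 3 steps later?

Step-to-step displacements: (-3, -3, +2), (-3, -4, -1), (+3, +2, -3), (-3, -3, +2), (-3, -4, -1), (+3, +2, -3), (-3, -3, +2) — a repeating cycle of length 3.
step 8: apply (-3, -4, -1) → u=-14, v=-21, w=-8
step 9: apply (+3, +2, -3) → u=-11, v=-19, w=-11
step 10: apply (-3, -3, +2) → u=-14, v=-22, w=-9

u=-14, v=-22, w=-9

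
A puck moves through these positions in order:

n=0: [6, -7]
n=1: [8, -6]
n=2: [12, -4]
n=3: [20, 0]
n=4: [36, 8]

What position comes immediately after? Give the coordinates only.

Step-to-step displacements: [+2, +1], [+4, +2], [+8, +4], [+16, +8]; each is 2× the previous.
step 5: [36, 8] + [+32, +16] → [68, 24]

[68, 24]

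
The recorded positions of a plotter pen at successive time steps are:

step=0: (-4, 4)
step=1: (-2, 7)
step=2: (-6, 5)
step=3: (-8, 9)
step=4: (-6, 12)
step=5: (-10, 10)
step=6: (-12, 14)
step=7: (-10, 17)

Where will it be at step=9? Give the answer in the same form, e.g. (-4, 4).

(-16, 19)

Step-to-step displacements: (+2, +3), (-4, -2), (-2, +4), (+2, +3), (-4, -2), (-2, +4), (+2, +3) — a repeating cycle of length 3.
step 8: apply (-4, -2) → (-14, 15)
step 9: apply (-2, +4) → (-16, 19)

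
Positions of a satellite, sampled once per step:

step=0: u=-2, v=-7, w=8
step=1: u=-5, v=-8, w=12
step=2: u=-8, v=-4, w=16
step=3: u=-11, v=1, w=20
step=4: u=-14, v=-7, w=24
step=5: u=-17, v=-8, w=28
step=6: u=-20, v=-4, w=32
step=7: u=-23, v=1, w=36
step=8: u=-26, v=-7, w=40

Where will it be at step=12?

U: linear, -3 per step → -38 at step 12.
V: cycles through -7, -8, -4, 1 every 4 steps. Step 12 lands at position 0 of the cycle → -7.
W: linear, +4 per step → 56 at step 12.

u=-38, v=-7, w=56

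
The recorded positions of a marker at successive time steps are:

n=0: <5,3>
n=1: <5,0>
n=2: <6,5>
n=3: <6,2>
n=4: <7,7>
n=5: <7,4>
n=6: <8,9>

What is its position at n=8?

The moves between consecutive positions are <+0,-3>, <+1,+5>, <+0,-3>, <+1,+5>, <+0,-3>, <+1,+5>; they repeat the 2-cycle [<+0,-3>, <+1,+5>].
step 7: apply <+0,-3> → <8,6>
step 8: apply <+1,+5> → <9,11>

<9,11>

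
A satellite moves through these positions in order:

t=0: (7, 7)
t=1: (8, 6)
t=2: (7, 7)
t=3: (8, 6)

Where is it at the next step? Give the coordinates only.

(7, 7)

The jumps are (+1, -1), (-1, +1), (+1, -1) — a geometric progression with ratio -1.
step 4: (8, 6) + (-1, +1) → (7, 7)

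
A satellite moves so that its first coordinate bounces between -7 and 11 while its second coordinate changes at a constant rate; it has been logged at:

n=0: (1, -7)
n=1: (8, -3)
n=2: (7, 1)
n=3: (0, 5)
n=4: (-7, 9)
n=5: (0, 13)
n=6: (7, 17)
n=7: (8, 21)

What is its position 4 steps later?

(6, 37)

The first coordinate travels 7 per step and bounces off the walls at -7 and 11.
  step 8: 8 → 1
  step 9: 1 → -6
  step 10: -6 → -1
  step 11: -1 → 6
The second coordinate changes by +4 each step: at step 11 it is 37.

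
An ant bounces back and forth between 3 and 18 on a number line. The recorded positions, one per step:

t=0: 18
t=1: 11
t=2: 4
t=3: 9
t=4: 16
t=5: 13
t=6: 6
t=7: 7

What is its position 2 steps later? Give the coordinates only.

15

The value travels 7 per step and bounces off the walls at 3 and 18.
  step 8: 7 → 14
  step 9: 14 → 15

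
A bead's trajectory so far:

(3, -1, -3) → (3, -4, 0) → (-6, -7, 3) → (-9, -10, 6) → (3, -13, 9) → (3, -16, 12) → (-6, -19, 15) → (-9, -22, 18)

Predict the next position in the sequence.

The first coordinate repeats the cycle [3, 3, -6, -9] with period 4; step 8 mod 4 = 0, giving 3.
The second coordinate changes by -3 each step, so at step 8 it is -1 + 8·(-3) = -25.
The third coordinate changes by +3 each step, so at step 8 it is -3 + 8·(3) = 21.

(3, -25, 21)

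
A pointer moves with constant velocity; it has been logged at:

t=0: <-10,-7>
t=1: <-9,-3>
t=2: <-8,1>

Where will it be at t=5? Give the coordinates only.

<-5,13>

Each step adds <+1,+4> to the position.
step 3: <-8,1> + <+1,+4> → <-7,5>
step 4: <-7,5> + <+1,+4> → <-6,9>
step 5: <-6,9> + <+1,+4> → <-5,13>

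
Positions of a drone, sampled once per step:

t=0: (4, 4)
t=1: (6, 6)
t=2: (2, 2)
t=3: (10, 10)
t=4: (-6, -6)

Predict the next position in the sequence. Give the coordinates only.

(26, 26)

Consecutive displacements (+2, +2), (-4, -4), (+8, +8), (-16, -16) scale by a factor of -2 each step.
step 5: (-6, -6) + (+32, +32) → (26, 26)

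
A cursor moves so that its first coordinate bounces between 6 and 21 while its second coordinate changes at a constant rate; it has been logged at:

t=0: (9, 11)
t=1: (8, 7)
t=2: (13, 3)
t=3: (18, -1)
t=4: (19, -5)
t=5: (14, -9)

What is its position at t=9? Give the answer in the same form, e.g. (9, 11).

(18, -25)

The first coordinate travels 5 per step and bounces off the walls at 6 and 21.
  step 6: 14 → 9
  step 7: 9 → 8
  step 8: 8 → 13
  step 9: 13 → 18
The second coordinate changes by -4 each step: at step 9 it is -25.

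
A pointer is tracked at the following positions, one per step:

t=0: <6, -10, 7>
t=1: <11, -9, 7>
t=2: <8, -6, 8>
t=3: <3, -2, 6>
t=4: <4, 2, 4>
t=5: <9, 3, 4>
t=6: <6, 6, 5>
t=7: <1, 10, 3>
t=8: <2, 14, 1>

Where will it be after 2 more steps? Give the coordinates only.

Step-to-step displacements: <+5, +1, +0>, <-3, +3, +1>, <-5, +4, -2>, <+1, +4, -2>, <+5, +1, +0>, <-3, +3, +1>, <-5, +4, -2>, <+1, +4, -2> — a repeating cycle of length 4.
step 9: apply <+5, +1, +0> → <7, 15, 1>
step 10: apply <-3, +3, +1> → <4, 18, 2>

<4, 18, 2>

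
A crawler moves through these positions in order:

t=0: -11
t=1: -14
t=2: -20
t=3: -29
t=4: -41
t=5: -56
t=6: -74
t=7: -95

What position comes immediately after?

Successive displacements: -3, -6, -9, -12, -15, -18, -21 — each changes by -3.
step 8: -95 − 24 → -119

-119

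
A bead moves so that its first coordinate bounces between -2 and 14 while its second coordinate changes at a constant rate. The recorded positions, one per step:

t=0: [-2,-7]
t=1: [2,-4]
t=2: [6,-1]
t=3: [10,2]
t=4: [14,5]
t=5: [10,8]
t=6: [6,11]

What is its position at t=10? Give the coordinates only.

[6,23]

The first coordinate reflects between -2 and 14, moving 4 per step.
  step 7: 6 → 2
  step 8: 2 → -2
  step 9: -2 → 2
  step 10: 2 → 6
The second coordinate changes by +3 each step: at step 10 it is 23.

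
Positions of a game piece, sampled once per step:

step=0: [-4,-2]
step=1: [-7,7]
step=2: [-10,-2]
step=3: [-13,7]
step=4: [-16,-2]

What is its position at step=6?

The first coordinate changes by -3 each step, so at step 6 it is -4 + 6·(-3) = -22.
The second coordinate repeats the cycle [-2, 7] with period 2; step 6 mod 2 = 0, giving -2.

[-22,-2]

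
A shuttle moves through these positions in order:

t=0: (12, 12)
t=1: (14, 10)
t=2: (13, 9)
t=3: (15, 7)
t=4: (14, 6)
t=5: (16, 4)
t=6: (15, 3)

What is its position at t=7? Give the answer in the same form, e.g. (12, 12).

(17, 1)

The moves between consecutive positions are (+2, -2), (-1, -1), (+2, -2), (-1, -1), (+2, -2), (-1, -1); they repeat the 2-cycle [(+2, -2), (-1, -1)].
step 7: apply (+2, -2) → (17, 1)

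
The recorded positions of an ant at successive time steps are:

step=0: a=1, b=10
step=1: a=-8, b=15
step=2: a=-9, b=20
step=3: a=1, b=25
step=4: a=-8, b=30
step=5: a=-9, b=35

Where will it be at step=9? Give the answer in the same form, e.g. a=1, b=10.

The a coordinate repeats the cycle [1, -8, -9] with period 3; step 9 mod 3 = 0, giving 1.
The b coordinate changes by +5 each step, so at step 9 it is 10 + 9·(5) = 55.

a=1, b=55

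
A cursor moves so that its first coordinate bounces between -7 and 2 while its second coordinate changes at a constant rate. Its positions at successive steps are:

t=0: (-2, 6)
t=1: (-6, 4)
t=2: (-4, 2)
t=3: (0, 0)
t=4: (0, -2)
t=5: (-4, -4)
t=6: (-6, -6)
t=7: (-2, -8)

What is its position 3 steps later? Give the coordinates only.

The first coordinate reflects between -7 and 2, moving 4 per step.
  step 8: -2 → 2
  step 9: 2 → -2
  step 10: -2 → -6
The second coordinate changes by -2 each step: at step 10 it is -14.

(-6, -14)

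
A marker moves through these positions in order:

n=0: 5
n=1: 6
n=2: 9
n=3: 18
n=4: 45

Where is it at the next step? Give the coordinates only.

Step-to-step displacements: +1, +3, +9, +27; each is 3× the previous.
step 5: 45 + 81 → 126

126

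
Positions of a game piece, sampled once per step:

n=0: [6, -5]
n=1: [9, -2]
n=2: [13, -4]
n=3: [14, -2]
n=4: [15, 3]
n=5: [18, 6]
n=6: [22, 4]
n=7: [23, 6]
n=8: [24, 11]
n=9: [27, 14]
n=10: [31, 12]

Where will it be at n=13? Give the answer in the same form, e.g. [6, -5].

Differencing gives [+3, +3], [+4, -2], [+1, +2], [+1, +5], [+3, +3], [+4, -2], [+1, +2], [+1, +5], [+3, +3], [+4, -2]. This is the pattern [+3, +3], [+4, -2], [+1, +2], [+1, +5] repeated.
step 11: apply [+1, +2] → [32, 14]
step 12: apply [+1, +5] → [33, 19]
step 13: apply [+3, +3] → [36, 22]

[36, 22]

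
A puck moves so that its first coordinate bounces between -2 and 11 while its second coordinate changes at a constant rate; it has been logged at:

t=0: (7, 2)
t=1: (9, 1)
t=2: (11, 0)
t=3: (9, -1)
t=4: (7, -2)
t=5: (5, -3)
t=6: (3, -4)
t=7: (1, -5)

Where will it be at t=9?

The first coordinate reflects between -2 and 11, moving 2 per step.
  step 8: 1 → -1
  step 9: -1 → -1
The second coordinate changes by -1 each step: at step 9 it is -7.

(-1, -7)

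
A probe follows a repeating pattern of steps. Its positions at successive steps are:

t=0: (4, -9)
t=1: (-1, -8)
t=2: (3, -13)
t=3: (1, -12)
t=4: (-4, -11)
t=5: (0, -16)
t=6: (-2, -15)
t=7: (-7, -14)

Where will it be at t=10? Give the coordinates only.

(-10, -17)

The moves between consecutive positions are (-5, +1), (+4, -5), (-2, +1), (-5, +1), (+4, -5), (-2, +1), (-5, +1); they repeat the 3-cycle [(-5, +1), (+4, -5), (-2, +1)].
step 8: apply (+4, -5) → (-3, -19)
step 9: apply (-2, +1) → (-5, -18)
step 10: apply (-5, +1) → (-10, -17)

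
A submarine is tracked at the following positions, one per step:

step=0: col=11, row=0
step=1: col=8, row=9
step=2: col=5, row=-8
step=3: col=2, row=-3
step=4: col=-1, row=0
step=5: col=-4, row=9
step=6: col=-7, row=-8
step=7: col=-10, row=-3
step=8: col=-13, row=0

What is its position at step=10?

Col: linear, -3 per step → -19 at step 10.
Row: cycles through 0, 9, -8, -3 every 4 steps. Step 10 lands at position 2 of the cycle → -8.

col=-19, row=-8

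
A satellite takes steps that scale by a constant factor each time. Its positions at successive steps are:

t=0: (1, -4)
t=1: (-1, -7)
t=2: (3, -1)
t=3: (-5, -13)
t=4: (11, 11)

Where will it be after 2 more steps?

(43, 59)

Consecutive displacements (-2, -3), (+4, +6), (-8, -12), (+16, +24) scale by a factor of -2 each step.
step 5: (11, 11) + (-32, -48) → (-21, -37)
step 6: (-21, -37) + (+64, +96) → (43, 59)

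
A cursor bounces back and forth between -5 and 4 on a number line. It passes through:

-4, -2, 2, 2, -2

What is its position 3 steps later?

4

The value travels 4 per step and bounces off the walls at -5 and 4.
  step 5: -2 → -4
  step 6: -4 → 0
  step 7: 0 → 4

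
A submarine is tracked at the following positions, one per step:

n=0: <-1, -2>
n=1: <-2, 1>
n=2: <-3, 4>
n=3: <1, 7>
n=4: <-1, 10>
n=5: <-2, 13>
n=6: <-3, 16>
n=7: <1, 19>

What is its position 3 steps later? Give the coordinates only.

The first coordinate repeats the cycle [-1, -2, -3, 1] with period 4; step 10 mod 4 = 2, giving -3.
The second coordinate changes by +3 each step, so at step 10 it is -2 + 10·(3) = 28.

<-3, 28>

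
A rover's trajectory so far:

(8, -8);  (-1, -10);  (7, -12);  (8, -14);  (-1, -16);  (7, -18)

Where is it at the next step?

The first coordinate repeats the cycle [8, -1, 7] with period 3; step 6 mod 3 = 0, giving 8.
The second coordinate changes by -2 each step, so at step 6 it is -8 + 6·(-2) = -20.

(8, -20)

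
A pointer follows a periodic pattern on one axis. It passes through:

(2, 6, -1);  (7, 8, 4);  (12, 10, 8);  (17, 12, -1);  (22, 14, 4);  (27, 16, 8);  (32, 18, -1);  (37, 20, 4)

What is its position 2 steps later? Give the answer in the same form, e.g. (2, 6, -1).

(47, 24, -1)

The first coordinate changes by +5 each step, so at step 9 it is 2 + 9·(5) = 47.
The second coordinate changes by +2 each step, so at step 9 it is 6 + 9·(2) = 24.
The third coordinate repeats the cycle [-1, 4, 8] with period 3; step 9 mod 3 = 0, giving -1.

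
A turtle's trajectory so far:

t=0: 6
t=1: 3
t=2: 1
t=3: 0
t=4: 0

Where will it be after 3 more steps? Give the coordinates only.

Taking differences between consecutive positions: -3, -2, -1, +0. These grow by +1 each step.
step 5: 0 + 1 → 1
step 6: 1 + 2 → 3
step 7: 3 + 3 → 6

6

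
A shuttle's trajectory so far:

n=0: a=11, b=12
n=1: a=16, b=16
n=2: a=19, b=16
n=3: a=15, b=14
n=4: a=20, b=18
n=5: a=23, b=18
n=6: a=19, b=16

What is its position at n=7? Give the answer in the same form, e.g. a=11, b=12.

a=24, b=20

Step-to-step displacements: (+5, +4), (+3, +0), (-4, -2), (+5, +4), (+3, +0), (-4, -2) — a repeating cycle of length 3.
step 7: apply (+5, +4) → a=24, b=20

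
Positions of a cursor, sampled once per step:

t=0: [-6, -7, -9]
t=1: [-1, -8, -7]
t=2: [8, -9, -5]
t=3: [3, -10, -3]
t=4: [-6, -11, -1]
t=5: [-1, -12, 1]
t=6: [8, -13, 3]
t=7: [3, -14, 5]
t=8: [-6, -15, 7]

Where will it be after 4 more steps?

[-6, -19, 15]

The first coordinate repeats the cycle [-6, -1, 8, 3] with period 4; step 12 mod 4 = 0, giving -6.
The second coordinate changes by -1 each step, so at step 12 it is -7 + 12·(-1) = -19.
The third coordinate changes by +2 each step, so at step 12 it is -9 + 12·(2) = 15.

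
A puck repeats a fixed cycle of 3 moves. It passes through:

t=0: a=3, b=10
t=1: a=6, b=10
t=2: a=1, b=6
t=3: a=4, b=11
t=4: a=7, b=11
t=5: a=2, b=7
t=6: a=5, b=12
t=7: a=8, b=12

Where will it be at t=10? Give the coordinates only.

Differencing gives (+3,+0), (-5,-4), (+3,+5), (+3,+0), (-5,-4), (+3,+5), (+3,+0). This is the pattern (+3,+0), (-5,-4), (+3,+5) repeated.
step 8: apply (-5,-4) → a=3, b=8
step 9: apply (+3,+5) → a=6, b=13
step 10: apply (+3,+0) → a=9, b=13

a=9, b=13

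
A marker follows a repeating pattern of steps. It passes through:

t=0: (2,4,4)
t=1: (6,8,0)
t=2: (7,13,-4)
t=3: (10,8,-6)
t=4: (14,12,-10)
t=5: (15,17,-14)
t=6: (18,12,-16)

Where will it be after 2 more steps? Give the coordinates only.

(23,21,-24)

The moves between consecutive positions are (+4,+4,-4), (+1,+5,-4), (+3,-5,-2), (+4,+4,-4), (+1,+5,-4), (+3,-5,-2); they repeat the 3-cycle [(+4,+4,-4), (+1,+5,-4), (+3,-5,-2)].
step 7: apply (+4,+4,-4) → (22,16,-20)
step 8: apply (+1,+5,-4) → (23,21,-24)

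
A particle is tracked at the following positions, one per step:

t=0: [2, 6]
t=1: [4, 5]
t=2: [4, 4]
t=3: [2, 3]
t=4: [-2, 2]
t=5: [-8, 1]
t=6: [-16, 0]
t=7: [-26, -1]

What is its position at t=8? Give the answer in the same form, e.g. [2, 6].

Taking differences between consecutive positions: [+2, -1], [+0, -1], [-2, -1], [-4, -1], [-6, -1], [-8, -1], [-10, -1]. These grow by [-2, +0] each step.
step 8: [-26, -1] + [-12, -1] → [-38, -2]

[-38, -2]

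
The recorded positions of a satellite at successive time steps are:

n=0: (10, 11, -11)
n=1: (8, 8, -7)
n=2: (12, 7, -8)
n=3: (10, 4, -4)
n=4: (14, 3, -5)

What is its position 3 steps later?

(14, -4, 2)

The moves between consecutive positions are (-2, -3, +4), (+4, -1, -1), (-2, -3, +4), (+4, -1, -1); they repeat the 2-cycle [(-2, -3, +4), (+4, -1, -1)].
step 5: apply (-2, -3, +4) → (12, 0, -1)
step 6: apply (+4, -1, -1) → (16, -1, -2)
step 7: apply (-2, -3, +4) → (14, -4, 2)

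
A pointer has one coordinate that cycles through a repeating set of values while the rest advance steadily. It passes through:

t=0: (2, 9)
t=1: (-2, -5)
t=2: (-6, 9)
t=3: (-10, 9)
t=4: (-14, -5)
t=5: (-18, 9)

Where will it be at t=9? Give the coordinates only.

(-34, 9)

First: linear, -4 per step → -34 at step 9.
Second: cycles through 9, -5, 9 every 3 steps. Step 9 lands at position 0 of the cycle → 9.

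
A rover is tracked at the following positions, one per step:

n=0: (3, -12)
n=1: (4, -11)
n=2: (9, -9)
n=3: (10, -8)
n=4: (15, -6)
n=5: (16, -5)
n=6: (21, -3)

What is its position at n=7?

The moves between consecutive positions are (+1, +1), (+5, +2), (+1, +1), (+5, +2), (+1, +1), (+5, +2); they repeat the 2-cycle [(+1, +1), (+5, +2)].
step 7: apply (+1, +1) → (22, -2)

(22, -2)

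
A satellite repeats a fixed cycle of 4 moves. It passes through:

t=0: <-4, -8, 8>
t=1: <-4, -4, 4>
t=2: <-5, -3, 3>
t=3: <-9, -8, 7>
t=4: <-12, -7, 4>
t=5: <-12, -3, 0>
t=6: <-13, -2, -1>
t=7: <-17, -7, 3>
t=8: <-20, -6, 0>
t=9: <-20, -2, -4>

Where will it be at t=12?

<-28, -5, -4>

Differencing gives <+0, +4, -4>, <-1, +1, -1>, <-4, -5, +4>, <-3, +1, -3>, <+0, +4, -4>, <-1, +1, -1>, <-4, -5, +4>, <-3, +1, -3>, <+0, +4, -4>. This is the pattern <+0, +4, -4>, <-1, +1, -1>, <-4, -5, +4>, <-3, +1, -3> repeated.
step 10: apply <-1, +1, -1> → <-21, -1, -5>
step 11: apply <-4, -5, +4> → <-25, -6, -1>
step 12: apply <-3, +1, -3> → <-28, -5, -4>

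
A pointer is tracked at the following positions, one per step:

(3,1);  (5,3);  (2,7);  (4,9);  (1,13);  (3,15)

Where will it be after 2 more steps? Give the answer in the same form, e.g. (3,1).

Step-to-step displacements: (+2,+2), (-3,+4), (+2,+2), (-3,+4), (+2,+2) — a repeating cycle of length 2.
step 6: apply (-3,+4) → (0,19)
step 7: apply (+2,+2) → (2,21)

(2,21)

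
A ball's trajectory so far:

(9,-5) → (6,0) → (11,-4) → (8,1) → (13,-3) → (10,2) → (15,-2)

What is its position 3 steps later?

(14,4)

The moves between consecutive positions are (-3,+5), (+5,-4), (-3,+5), (+5,-4), (-3,+5), (+5,-4); they repeat the 2-cycle [(-3,+5), (+5,-4)].
step 7: apply (-3,+5) → (12,3)
step 8: apply (+5,-4) → (17,-1)
step 9: apply (-3,+5) → (14,4)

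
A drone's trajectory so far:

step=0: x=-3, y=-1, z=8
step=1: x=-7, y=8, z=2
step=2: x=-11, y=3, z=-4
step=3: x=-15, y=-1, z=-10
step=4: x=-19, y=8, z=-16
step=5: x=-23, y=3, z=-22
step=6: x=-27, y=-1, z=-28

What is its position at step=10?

X: linear, -4 per step → -43 at step 10.
Y: cycles through -1, 8, 3 every 3 steps. Step 10 lands at position 1 of the cycle → 8.
Z: linear, -6 per step → -52 at step 10.

x=-43, y=8, z=-52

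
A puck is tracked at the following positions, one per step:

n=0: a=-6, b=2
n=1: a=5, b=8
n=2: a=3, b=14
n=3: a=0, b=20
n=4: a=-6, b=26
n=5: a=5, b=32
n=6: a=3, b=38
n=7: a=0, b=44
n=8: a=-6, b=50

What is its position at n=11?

The a coordinate repeats the cycle [-6, 5, 3, 0] with period 4; step 11 mod 4 = 3, giving 0.
The b coordinate changes by +6 each step, so at step 11 it is 2 + 11·(6) = 68.

a=0, b=68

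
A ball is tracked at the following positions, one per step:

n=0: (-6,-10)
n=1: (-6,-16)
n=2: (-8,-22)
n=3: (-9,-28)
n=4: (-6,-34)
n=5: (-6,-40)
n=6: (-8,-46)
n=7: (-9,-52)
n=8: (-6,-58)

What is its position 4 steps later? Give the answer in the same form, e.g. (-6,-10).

(-6,-82)

First: cycles through -6, -6, -8, -9 every 4 steps. Step 12 lands at position 0 of the cycle → -6.
Second: linear, -6 per step → -82 at step 12.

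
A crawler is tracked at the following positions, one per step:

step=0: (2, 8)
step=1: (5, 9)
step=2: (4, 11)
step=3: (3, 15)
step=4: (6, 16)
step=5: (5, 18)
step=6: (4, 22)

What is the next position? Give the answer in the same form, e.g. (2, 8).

(7, 23)

Differencing gives (+3, +1), (-1, +2), (-1, +4), (+3, +1), (-1, +2), (-1, +4). This is the pattern (+3, +1), (-1, +2), (-1, +4) repeated.
step 7: apply (+3, +1) → (7, 23)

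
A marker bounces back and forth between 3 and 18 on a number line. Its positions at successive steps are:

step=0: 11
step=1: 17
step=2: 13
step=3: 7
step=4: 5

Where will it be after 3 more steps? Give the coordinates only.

13

The value reflects between 3 and 18, moving 6 per step.
  step 5: 5 → 11
  step 6: 11 → 17
  step 7: 17 → 13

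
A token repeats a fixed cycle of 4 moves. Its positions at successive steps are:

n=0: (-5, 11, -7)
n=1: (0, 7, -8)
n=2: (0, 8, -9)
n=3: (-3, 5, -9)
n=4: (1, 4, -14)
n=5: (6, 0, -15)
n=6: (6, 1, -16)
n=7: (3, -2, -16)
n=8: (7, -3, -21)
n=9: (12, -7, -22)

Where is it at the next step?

Step-to-step displacements: (+5, -4, -1), (+0, +1, -1), (-3, -3, +0), (+4, -1, -5), (+5, -4, -1), (+0, +1, -1), (-3, -3, +0), (+4, -1, -5), (+5, -4, -1) — a repeating cycle of length 4.
step 10: apply (+0, +1, -1) → (12, -6, -23)

(12, -6, -23)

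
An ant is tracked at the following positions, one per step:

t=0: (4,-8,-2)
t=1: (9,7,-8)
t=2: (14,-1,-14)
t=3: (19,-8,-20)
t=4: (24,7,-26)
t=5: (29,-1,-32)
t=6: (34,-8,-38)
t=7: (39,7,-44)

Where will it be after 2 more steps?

(49,-8,-56)

First: linear, +5 per step → 49 at step 9.
Second: cycles through -8, 7, -1 every 3 steps. Step 9 lands at position 0 of the cycle → -8.
Third: linear, -6 per step → -56 at step 9.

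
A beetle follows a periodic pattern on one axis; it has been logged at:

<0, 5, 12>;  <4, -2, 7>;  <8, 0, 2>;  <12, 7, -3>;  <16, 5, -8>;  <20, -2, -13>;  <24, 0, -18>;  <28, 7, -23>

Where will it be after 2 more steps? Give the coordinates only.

First: linear, +4 per step → 36 at step 9.
Second: cycles through 5, -2, 0, 7 every 4 steps. Step 9 lands at position 1 of the cycle → -2.
Third: linear, -5 per step → -33 at step 9.

<36, -2, -33>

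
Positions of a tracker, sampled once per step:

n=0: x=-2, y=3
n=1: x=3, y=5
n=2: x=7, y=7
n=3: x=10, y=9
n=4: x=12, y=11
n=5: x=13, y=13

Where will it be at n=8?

x=10, y=19

First differences are (+5, +2), (+4, +2), (+3, +2), (+2, +2), (+1, +2); their common second difference is (-1, +0) (constant acceleration).
step 6: x=13, y=13 + (+0, +2) → x=13, y=15
step 7: x=13, y=15 + (-1, +2) → x=12, y=17
step 8: x=12, y=17 + (-2, +2) → x=10, y=19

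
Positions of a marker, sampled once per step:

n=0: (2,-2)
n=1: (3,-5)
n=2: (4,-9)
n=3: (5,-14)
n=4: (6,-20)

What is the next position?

First differences are (+1,-3), (+1,-4), (+1,-5), (+1,-6); their common second difference is (+0,-1) (constant acceleration).
step 5: (6,-20) + (+1,-7) → (7,-27)

(7,-27)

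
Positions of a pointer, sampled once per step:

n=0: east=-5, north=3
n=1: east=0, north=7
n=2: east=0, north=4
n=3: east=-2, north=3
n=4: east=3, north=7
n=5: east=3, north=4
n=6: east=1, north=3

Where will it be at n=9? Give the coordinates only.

Step-to-step displacements: (+5,+4), (+0,-3), (-2,-1), (+5,+4), (+0,-3), (-2,-1) — a repeating cycle of length 3.
step 7: apply (+5,+4) → east=6, north=7
step 8: apply (+0,-3) → east=6, north=4
step 9: apply (-2,-1) → east=4, north=3

east=4, north=3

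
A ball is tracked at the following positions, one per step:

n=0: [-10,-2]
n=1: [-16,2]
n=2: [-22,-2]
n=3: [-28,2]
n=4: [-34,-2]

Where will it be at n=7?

[-52,2]

The first coordinate changes by -6 each step, so at step 7 it is -10 + 7·(-6) = -52.
The second coordinate repeats the cycle [-2, 2] with period 2; step 7 mod 2 = 1, giving 2.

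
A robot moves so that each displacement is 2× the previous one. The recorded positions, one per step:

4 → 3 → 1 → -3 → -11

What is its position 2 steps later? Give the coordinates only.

Step-to-step displacements: -1, -2, -4, -8; each is 2× the previous.
step 5: -11 − 16 → -27
step 6: -27 − 32 → -59

-59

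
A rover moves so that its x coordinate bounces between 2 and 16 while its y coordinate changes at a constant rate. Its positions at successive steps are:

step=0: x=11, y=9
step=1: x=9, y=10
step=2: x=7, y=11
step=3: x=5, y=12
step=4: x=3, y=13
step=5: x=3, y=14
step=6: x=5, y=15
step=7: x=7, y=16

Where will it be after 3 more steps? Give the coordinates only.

x=13, y=19

The x coordinate reflects between 2 and 16, moving 2 per step.
  step 8: 7 → 9
  step 9: 9 → 11
  step 10: 11 → 13
The y coordinate changes by +1 each step: at step 10 it is 19.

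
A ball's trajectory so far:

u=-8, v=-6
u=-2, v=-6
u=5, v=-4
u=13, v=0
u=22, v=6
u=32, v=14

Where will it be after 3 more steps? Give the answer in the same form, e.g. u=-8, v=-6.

Successive displacements: (+6, +0), (+7, +2), (+8, +4), (+9, +6), (+10, +8) — each changes by (+1, +2).
step 6: u=32, v=14 + (+11, +10) → u=43, v=24
step 7: u=43, v=24 + (+12, +12) → u=55, v=36
step 8: u=55, v=36 + (+13, +14) → u=68, v=50

u=68, v=50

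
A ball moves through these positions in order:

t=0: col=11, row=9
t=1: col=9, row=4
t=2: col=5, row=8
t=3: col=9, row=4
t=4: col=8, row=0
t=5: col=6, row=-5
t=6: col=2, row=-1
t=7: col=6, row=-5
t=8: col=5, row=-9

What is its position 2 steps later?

The moves between consecutive positions are (-2,-5), (-4,+4), (+4,-4), (-1,-4), (-2,-5), (-4,+4), (+4,-4), (-1,-4); they repeat the 4-cycle [(-2,-5), (-4,+4), (+4,-4), (-1,-4)].
step 9: apply (-2,-5) → col=3, row=-14
step 10: apply (-4,+4) → col=-1, row=-10

col=-1, row=-10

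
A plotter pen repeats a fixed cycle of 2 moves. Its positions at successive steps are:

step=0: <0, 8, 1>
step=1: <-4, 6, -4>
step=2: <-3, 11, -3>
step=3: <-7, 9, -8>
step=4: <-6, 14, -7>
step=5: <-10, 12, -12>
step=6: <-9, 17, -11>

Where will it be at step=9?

<-16, 18, -20>

Differencing gives <-4, -2, -5>, <+1, +5, +1>, <-4, -2, -5>, <+1, +5, +1>, <-4, -2, -5>, <+1, +5, +1>. This is the pattern <-4, -2, -5>, <+1, +5, +1> repeated.
step 7: apply <-4, -2, -5> → <-13, 15, -16>
step 8: apply <+1, +5, +1> → <-12, 20, -15>
step 9: apply <-4, -2, -5> → <-16, 18, -20>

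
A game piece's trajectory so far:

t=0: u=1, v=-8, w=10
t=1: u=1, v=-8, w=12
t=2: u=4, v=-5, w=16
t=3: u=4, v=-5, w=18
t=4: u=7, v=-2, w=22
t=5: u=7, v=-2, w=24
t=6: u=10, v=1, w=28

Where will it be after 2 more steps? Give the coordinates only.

The moves between consecutive positions are (+0,+0,+2), (+3,+3,+4), (+0,+0,+2), (+3,+3,+4), (+0,+0,+2), (+3,+3,+4); they repeat the 2-cycle [(+0,+0,+2), (+3,+3,+4)].
step 7: apply (+0,+0,+2) → u=10, v=1, w=30
step 8: apply (+3,+3,+4) → u=13, v=4, w=34

u=13, v=4, w=34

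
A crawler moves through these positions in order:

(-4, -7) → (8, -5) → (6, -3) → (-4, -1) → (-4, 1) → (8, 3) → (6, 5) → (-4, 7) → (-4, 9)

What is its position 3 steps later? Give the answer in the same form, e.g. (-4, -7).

(-4, 15)

The first coordinate repeats the cycle [-4, 8, 6, -4] with period 4; step 11 mod 4 = 3, giving -4.
The second coordinate changes by +2 each step, so at step 11 it is -7 + 11·(2) = 15.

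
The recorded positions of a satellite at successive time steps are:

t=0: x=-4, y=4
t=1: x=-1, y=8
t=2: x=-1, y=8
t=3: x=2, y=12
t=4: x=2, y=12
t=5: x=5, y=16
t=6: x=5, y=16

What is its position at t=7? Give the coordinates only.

Differencing gives (+3,+4), (+0,+0), (+3,+4), (+0,+0), (+3,+4), (+0,+0). This is the pattern (+3,+4), (+0,+0) repeated.
step 7: apply (+3,+4) → x=8, y=20

x=8, y=20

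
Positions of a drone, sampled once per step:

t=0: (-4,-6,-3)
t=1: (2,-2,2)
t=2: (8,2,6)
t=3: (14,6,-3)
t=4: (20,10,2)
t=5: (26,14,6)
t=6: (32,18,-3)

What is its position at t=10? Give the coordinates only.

(56,34,2)

First: linear, +6 per step → 56 at step 10.
Second: linear, +4 per step → 34 at step 10.
Third: cycles through -3, 2, 6 every 3 steps. Step 10 lands at position 1 of the cycle → 2.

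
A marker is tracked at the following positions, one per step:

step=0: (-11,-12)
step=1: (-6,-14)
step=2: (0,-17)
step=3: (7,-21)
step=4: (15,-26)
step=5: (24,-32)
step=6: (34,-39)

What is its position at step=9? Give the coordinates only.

(70,-66)

Successive displacements: (+5,-2), (+6,-3), (+7,-4), (+8,-5), (+9,-6), (+10,-7) — each changes by (+1,-1).
step 7: (34,-39) + (+11,-8) → (45,-47)
step 8: (45,-47) + (+12,-9) → (57,-56)
step 9: (57,-56) + (+13,-10) → (70,-66)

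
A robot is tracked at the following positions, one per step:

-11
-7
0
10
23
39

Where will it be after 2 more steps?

80

Taking differences between consecutive positions: +4, +7, +10, +13, +16. These grow by +3 each step.
step 6: 39 + 19 → 58
step 7: 58 + 22 → 80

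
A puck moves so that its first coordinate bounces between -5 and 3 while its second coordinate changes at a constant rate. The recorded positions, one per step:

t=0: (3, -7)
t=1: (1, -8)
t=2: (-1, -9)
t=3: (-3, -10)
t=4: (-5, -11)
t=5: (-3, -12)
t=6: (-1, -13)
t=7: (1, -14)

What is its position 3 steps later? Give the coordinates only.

(-1, -17)

The first coordinate travels 2 per step and bounces off the walls at -5 and 3.
  step 8: 1 → 3
  step 9: 3 → 1
  step 10: 1 → -1
The second coordinate changes by -1 each step: at step 10 it is -17.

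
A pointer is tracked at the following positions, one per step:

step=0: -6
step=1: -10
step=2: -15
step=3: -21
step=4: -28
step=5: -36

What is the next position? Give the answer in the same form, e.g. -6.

-45

Successive displacements: -4, -5, -6, -7, -8 — each changes by -1.
step 6: -36 − 9 → -45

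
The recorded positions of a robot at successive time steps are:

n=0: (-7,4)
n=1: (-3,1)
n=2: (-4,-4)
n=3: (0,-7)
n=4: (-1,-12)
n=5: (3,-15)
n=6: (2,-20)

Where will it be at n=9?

(9,-31)

Step-to-step displacements: (+4,-3), (-1,-5), (+4,-3), (-1,-5), (+4,-3), (-1,-5) — a repeating cycle of length 2.
step 7: apply (+4,-3) → (6,-23)
step 8: apply (-1,-5) → (5,-28)
step 9: apply (+4,-3) → (9,-31)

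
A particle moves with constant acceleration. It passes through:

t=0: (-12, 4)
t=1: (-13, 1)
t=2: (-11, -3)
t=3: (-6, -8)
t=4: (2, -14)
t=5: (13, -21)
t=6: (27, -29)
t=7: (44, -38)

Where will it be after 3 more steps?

Taking differences between consecutive positions: (-1, -3), (+2, -4), (+5, -5), (+8, -6), (+11, -7), (+14, -8), (+17, -9). These grow by (+3, -1) each step.
step 8: (44, -38) + (+20, -10) → (64, -48)
step 9: (64, -48) + (+23, -11) → (87, -59)
step 10: (87, -59) + (+26, -12) → (113, -71)

(113, -71)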